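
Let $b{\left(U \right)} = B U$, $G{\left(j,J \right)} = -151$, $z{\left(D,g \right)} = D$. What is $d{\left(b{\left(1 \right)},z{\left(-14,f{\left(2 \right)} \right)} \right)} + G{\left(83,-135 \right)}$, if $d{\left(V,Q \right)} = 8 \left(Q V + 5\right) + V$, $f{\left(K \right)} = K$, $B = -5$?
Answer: $444$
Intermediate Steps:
$b{\left(U \right)} = - 5 U$
$d{\left(V,Q \right)} = 40 + V + 8 Q V$ ($d{\left(V,Q \right)} = 8 \left(5 + Q V\right) + V = \left(40 + 8 Q V\right) + V = 40 + V + 8 Q V$)
$d{\left(b{\left(1 \right)},z{\left(-14,f{\left(2 \right)} \right)} \right)} + G{\left(83,-135 \right)} = \left(40 - 5 + 8 \left(-14\right) \left(\left(-5\right) 1\right)\right) - 151 = \left(40 - 5 + 8 \left(-14\right) \left(-5\right)\right) - 151 = \left(40 - 5 + 560\right) - 151 = 595 - 151 = 444$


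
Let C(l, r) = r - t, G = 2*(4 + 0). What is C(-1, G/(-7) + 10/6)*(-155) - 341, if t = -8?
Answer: -34906/21 ≈ -1662.2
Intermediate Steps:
G = 8 (G = 2*4 = 8)
C(l, r) = 8 + r (C(l, r) = r - 1*(-8) = r + 8 = 8 + r)
C(-1, G/(-7) + 10/6)*(-155) - 341 = (8 + (8/(-7) + 10/6))*(-155) - 341 = (8 + (8*(-⅐) + 10*(⅙)))*(-155) - 341 = (8 + (-8/7 + 5/3))*(-155) - 341 = (8 + 11/21)*(-155) - 341 = (179/21)*(-155) - 341 = -27745/21 - 341 = -34906/21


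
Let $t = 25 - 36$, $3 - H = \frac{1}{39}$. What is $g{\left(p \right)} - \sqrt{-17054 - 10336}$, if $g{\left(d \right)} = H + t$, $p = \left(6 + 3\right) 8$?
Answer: $- \frac{313}{39} - i \sqrt{27390} \approx -8.0256 - 165.5 i$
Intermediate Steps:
$p = 72$ ($p = 9 \cdot 8 = 72$)
$H = \frac{116}{39}$ ($H = 3 - \frac{1}{39} = \frac{116}{39} \approx 2.9744$)
$t = -11$
$g{\left(d \right)} = - \frac{313}{39}$ ($g{\left(d \right)} = \frac{116}{39} - 11 = - \frac{313}{39}$)
$g{\left(p \right)} - \sqrt{-17054 - 10336} = - \frac{313}{39} - \sqrt{-17054 - 10336} = - \frac{313}{39} - \sqrt{-27390} = - \frac{313}{39} - i \sqrt{27390}$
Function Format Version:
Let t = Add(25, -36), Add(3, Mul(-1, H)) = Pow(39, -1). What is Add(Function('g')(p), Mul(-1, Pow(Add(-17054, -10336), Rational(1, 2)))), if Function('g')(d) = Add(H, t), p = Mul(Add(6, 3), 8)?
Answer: Add(Rational(-313, 39), Mul(-1, I, Pow(27390, Rational(1, 2)))) ≈ Add(-8.0256, Mul(-165.50, I))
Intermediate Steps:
p = 72 (p = Mul(9, 8) = 72)
H = Rational(116, 39) (H = Add(3, Mul(-1, Pow(39, -1))) = Add(3, Mul(-1, Rational(1, 39))) = Add(3, Rational(-1, 39)) = Rational(116, 39) ≈ 2.9744)
t = -11
Function('g')(d) = Rational(-313, 39) (Function('g')(d) = Add(Rational(116, 39), -11) = Rational(-313, 39))
Add(Function('g')(p), Mul(-1, Pow(Add(-17054, -10336), Rational(1, 2)))) = Add(Rational(-313, 39), Mul(-1, Pow(Add(-17054, -10336), Rational(1, 2)))) = Add(Rational(-313, 39), Mul(-1, Pow(-27390, Rational(1, 2)))) = Add(Rational(-313, 39), Mul(-1, Mul(I, Pow(27390, Rational(1, 2))))) = Add(Rational(-313, 39), Mul(-1, I, Pow(27390, Rational(1, 2))))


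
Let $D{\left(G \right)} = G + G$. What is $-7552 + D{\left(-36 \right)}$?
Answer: $-7624$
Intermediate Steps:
$D{\left(G \right)} = 2 G$
$-7552 + D{\left(-36 \right)} = -7552 + 2 \left(-36\right) = -7552 - 72 = -7624$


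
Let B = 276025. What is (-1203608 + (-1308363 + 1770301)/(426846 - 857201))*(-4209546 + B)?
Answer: 2037481993020101338/430355 ≈ 4.7344e+12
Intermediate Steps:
(-1203608 + (-1308363 + 1770301)/(426846 - 857201))*(-4209546 + B) = (-1203608 + (-1308363 + 1770301)/(426846 - 857201))*(-4209546 + 276025) = (-1203608 + 461938/(-430355))*(-3933521) = (-1203608 + 461938*(-1/430355))*(-3933521) = (-1203608 - 461938/430355)*(-3933521) = -517979182778/430355*(-3933521) = 2037481993020101338/430355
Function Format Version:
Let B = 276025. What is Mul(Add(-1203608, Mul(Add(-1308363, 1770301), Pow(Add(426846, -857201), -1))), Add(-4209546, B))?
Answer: Rational(2037481993020101338, 430355) ≈ 4.7344e+12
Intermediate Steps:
Mul(Add(-1203608, Mul(Add(-1308363, 1770301), Pow(Add(426846, -857201), -1))), Add(-4209546, B)) = Mul(Add(-1203608, Mul(Add(-1308363, 1770301), Pow(Add(426846, -857201), -1))), Add(-4209546, 276025)) = Mul(Add(-1203608, Mul(461938, Pow(-430355, -1))), -3933521) = Mul(Add(-1203608, Mul(461938, Rational(-1, 430355))), -3933521) = Mul(Add(-1203608, Rational(-461938, 430355)), -3933521) = Mul(Rational(-517979182778, 430355), -3933521) = Rational(2037481993020101338, 430355)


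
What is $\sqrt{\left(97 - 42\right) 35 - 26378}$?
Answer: $3 i \sqrt{2717} \approx 156.37 i$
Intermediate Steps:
$\sqrt{\left(97 - 42\right) 35 - 26378} = \sqrt{55 \cdot 35 - 26378} = \sqrt{1925 - 26378} = \sqrt{-24453} = 3 i \sqrt{2717}$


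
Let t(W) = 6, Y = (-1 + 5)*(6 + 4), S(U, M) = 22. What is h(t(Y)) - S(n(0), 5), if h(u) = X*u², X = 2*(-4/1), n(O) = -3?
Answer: -310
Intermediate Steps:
X = -8 (X = 2*(-4*1) = 2*(-4) = -8)
Y = 40 (Y = 4*10 = 40)
h(u) = -8*u²
h(t(Y)) - S(n(0), 5) = -8*6² - 1*22 = -8*36 - 22 = -288 - 22 = -310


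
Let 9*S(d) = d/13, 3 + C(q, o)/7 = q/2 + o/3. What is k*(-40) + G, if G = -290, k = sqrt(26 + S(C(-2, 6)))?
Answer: -290 - 80*sqrt(9841)/39 ≈ -493.49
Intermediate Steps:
C(q, o) = -21 + 7*q/2 + 7*o/3 (C(q, o) = -21 + 7*(q/2 + o/3) = -21 + (7*q/2 + 7*o/3) = -21 + 7*q/2 + 7*o/3)
S(d) = d/117 (S(d) = (d/13)/9 = d/117)
k = 2*sqrt(9841)/39 (k = sqrt(26 + (-21 + (7/2)*(-2) + (7/3)*6)/117) = sqrt(26 + (-21 - 7 + 14)/117) = sqrt(26 + (1/117)*(-14)) = sqrt(26 - 14/117) = sqrt(3028/117) = 2*sqrt(9841)/39 ≈ 5.0873)
k*(-40) + G = (2*sqrt(9841)/39)*(-40) - 290 = -80*sqrt(9841)/39 - 290 = -290 - 80*sqrt(9841)/39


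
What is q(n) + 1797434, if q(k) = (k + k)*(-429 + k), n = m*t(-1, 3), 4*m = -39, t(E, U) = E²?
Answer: 14447917/8 ≈ 1.8060e+6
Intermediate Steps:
m = -39/4 (m = (¼)*(-39) = -39/4 ≈ -9.7500)
n = -39/4 (n = -39/4*(-1)² = -39/4*1 = -39/4 ≈ -9.7500)
q(k) = 2*k*(-429 + k) (q(k) = (2*k)*(-429 + k) = 2*k*(-429 + k))
q(n) + 1797434 = 2*(-39/4)*(-429 - 39/4) + 1797434 = 2*(-39/4)*(-1755/4) + 1797434 = 68445/8 + 1797434 = 14447917/8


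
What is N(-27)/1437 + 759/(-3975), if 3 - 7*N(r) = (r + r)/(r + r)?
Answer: -2542277/13328175 ≈ -0.19074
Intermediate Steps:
N(r) = 2/7 (N(r) = 3/7 - (r + r)/(7*(r + r)) = 3/7 - 2*r/(7*(2*r)) = 3/7 - 2*r*1/(2*r)/7 = 3/7 - ⅐*1 = 3/7 - ⅐ = 2/7)
N(-27)/1437 + 759/(-3975) = (2/7)/1437 + 759/(-3975) = (2/7)*(1/1437) + 759*(-1/3975) = 2/10059 - 253/1325 = -2542277/13328175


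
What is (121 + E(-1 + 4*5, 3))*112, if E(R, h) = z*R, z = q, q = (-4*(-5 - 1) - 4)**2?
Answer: 864752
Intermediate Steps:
q = 400 (q = (-4*(-6) - 4)**2 = (24 - 4)**2 = 20**2 = 400)
z = 400
E(R, h) = 400*R
(121 + E(-1 + 4*5, 3))*112 = (121 + 400*(-1 + 4*5))*112 = (121 + 400*(-1 + 20))*112 = (121 + 400*19)*112 = (121 + 7600)*112 = 7721*112 = 864752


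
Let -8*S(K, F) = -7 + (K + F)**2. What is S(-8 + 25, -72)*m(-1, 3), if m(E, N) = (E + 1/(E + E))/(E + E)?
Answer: -4527/16 ≈ -282.94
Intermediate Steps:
S(K, F) = 7/8 - (F + K)**2/8 (S(K, F) = -(-7 + (K + F)**2)/8 = -(-7 + (F + K)**2)/8 = 7/8 - (F + K)**2/8)
m(E, N) = (E + 1/(2*E))/(2*E) (m(E, N) = (E + 1/(2*E))/((2*E)) = (E + 1/(2*E))*(1/(2*E)) = (E + 1/(2*E))/(2*E))
S(-8 + 25, -72)*m(-1, 3) = (7/8 - (-72 + (-8 + 25))**2/8)*(1/2 + (1/4)/(-1)**2) = (7/8 - (-72 + 17)**2/8)*(1/2 + (1/4)*1) = (7/8 - 1/8*(-55)**2)*(1/2 + 1/4) = (7/8 - 1/8*3025)*(3/4) = (7/8 - 3025/8)*(3/4) = -1509/4*3/4 = -4527/16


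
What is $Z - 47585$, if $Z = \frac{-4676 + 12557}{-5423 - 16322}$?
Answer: $- \frac{1034743706}{21745} \approx -47585.0$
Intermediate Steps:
$Z = - \frac{7881}{21745}$ ($Z = \frac{7881}{-21745} = 7881 \left(- \frac{1}{21745}\right) = - \frac{7881}{21745} \approx -0.36243$)
$Z - 47585 = - \frac{7881}{21745} - 47585 = - \frac{1034743706}{21745}$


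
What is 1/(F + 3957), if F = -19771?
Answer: -1/15814 ≈ -6.3235e-5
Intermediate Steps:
1/(F + 3957) = 1/(-19771 + 3957) = 1/(-15814) = -1/15814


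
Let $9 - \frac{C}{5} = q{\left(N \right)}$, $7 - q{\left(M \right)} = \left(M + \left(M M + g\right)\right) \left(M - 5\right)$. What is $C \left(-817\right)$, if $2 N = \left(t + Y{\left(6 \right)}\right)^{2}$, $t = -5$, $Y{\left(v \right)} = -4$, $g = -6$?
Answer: $- \frac{1943009825}{8} \approx -2.4288 \cdot 10^{8}$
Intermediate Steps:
$N = \frac{81}{2}$ ($N = \frac{\left(-5 - 4\right)^{2}}{2} = \frac{\left(-9\right)^{2}}{2} = \frac{1}{2} \cdot 81 = \frac{81}{2} \approx 40.5$)
$q{\left(M \right)} = 7 - \left(-5 + M\right) \left(-6 + M + M^{2}\right)$ ($q{\left(M \right)} = 7 - \left(M + \left(M M - 6\right)\right) \left(M - 5\right) = 7 - \left(M + \left(M^{2} - 6\right)\right) \left(-5 + M\right) = 7 - \left(M + \left(-6 + M^{2}\right)\right) \left(-5 + M\right) = 7 - \left(-6 + M + M^{2}\right) \left(-5 + M\right) = 7 - \left(-5 + M\right) \left(-6 + M + M^{2}\right)$)
$C = \frac{2378225}{8}$ ($C = 45 - 5 \left(-23 - \left(\frac{81}{2}\right)^{3} + 4 \left(\frac{81}{2}\right)^{2} + 11 \cdot \frac{81}{2}\right) = 45 - 5 \left(-23 - \frac{531441}{8} + 4 \cdot \frac{6561}{4} + \frac{891}{2}\right) = 45 - 5 \left(-23 - \frac{531441}{8} + 6561 + \frac{891}{2}\right) = 45 - - \frac{2377865}{8} = 45 + \frac{2377865}{8} = \frac{2378225}{8} \approx 2.9728 \cdot 10^{5}$)
$C \left(-817\right) = \frac{2378225}{8} \left(-817\right) = - \frac{1943009825}{8}$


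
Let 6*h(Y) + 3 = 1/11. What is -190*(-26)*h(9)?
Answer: -79040/33 ≈ -2395.2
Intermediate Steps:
h(Y) = -16/33 (h(Y) = -½ + (⅙)/11 = -½ + (⅙)*(1/11) = -½ + 1/66 = -16/33)
-190*(-26)*h(9) = -190*(-26)*(-16)/33 = -(-4940)*(-16)/33 = -1*79040/33 = -79040/33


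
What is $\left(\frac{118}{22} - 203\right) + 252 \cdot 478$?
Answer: $\frac{1322842}{11} \approx 1.2026 \cdot 10^{5}$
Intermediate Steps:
$\left(\frac{118}{22} - 203\right) + 252 \cdot 478 = \left(118 \cdot \frac{1}{22} - 203\right) + 120456 = \left(\frac{59}{11} - 203\right) + 120456 = - \frac{2174}{11} + 120456 = \frac{1322842}{11}$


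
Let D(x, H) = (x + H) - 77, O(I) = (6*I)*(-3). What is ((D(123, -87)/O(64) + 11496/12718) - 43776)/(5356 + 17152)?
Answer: -320677182353/164883884544 ≈ -1.9449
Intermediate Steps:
O(I) = -18*I
D(x, H) = -77 + H + x (D(x, H) = (H + x) - 77 = -77 + H + x)
((D(123, -87)/O(64) + 11496/12718) - 43776)/(5356 + 17152) = (((-77 - 87 + 123)/((-18*64)) + 11496/12718) - 43776)/(5356 + 17152) = ((-41/(-1152) + 11496*(1/12718)) - 43776)/22508 = ((-41*(-1/1152) + 5748/6359) - 43776)*(1/22508) = ((41/1152 + 5748/6359) - 43776)*(1/22508) = (6882415/7325568 - 43776)*(1/22508) = -320677182353/7325568*1/22508 = -320677182353/164883884544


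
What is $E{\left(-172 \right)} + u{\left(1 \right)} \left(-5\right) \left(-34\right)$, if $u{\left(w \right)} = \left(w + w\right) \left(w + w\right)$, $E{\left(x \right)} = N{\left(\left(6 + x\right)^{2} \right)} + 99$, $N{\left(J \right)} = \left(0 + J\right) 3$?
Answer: $83447$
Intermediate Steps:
$N{\left(J \right)} = 3 J$ ($N{\left(J \right)} = J 3 = 3 J$)
$E{\left(x \right)} = 99 + 3 \left(6 + x\right)^{2}$ ($E{\left(x \right)} = 3 \left(6 + x\right)^{2} + 99 = 99 + 3 \left(6 + x\right)^{2}$)
$u{\left(w \right)} = 4 w^{2}$ ($u{\left(w \right)} = 2 w 2 w = 4 w^{2}$)
$E{\left(-172 \right)} + u{\left(1 \right)} \left(-5\right) \left(-34\right) = \left(99 + 3 \left(6 - 172\right)^{2}\right) + 4 \cdot 1^{2} \left(-5\right) \left(-34\right) = \left(99 + 3 \left(-166\right)^{2}\right) + 4 \cdot 1 \left(-5\right) \left(-34\right) = \left(99 + 3 \cdot 27556\right) + 4 \left(-5\right) \left(-34\right) = \left(99 + 82668\right) - -680 = 82767 + 680 = 83447$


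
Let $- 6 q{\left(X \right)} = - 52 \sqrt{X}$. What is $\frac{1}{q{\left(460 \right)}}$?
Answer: $\frac{3 \sqrt{115}}{5980} \approx 0.0053798$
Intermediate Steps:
$q{\left(X \right)} = \frac{26 \sqrt{X}}{3}$ ($q{\left(X \right)} = - \frac{\left(-52\right) \sqrt{X}}{6} = \frac{26 \sqrt{X}}{3}$)
$\frac{1}{q{\left(460 \right)}} = \frac{1}{\frac{26}{3} \sqrt{460}} = \frac{1}{\frac{26}{3} \cdot 2 \sqrt{115}} = \frac{1}{\frac{52}{3} \sqrt{115}} = \frac{3 \sqrt{115}}{5980}$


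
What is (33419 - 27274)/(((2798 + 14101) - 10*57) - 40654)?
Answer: -1229/4865 ≈ -0.25262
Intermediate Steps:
(33419 - 27274)/(((2798 + 14101) - 10*57) - 40654) = 6145/((16899 - 570) - 40654) = 6145/(16329 - 40654) = 6145/(-24325) = 6145*(-1/24325) = -1229/4865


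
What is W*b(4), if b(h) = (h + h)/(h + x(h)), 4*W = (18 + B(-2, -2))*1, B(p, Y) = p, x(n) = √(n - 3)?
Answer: 32/5 ≈ 6.4000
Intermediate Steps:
x(n) = √(-3 + n)
W = 4 (W = ((18 - 2)*1)/4 = (16*1)/4 = (¼)*16 = 4)
b(h) = 2*h/(h + √(-3 + h)) (b(h) = (h + h)/(h + √(-3 + h)) = (2*h)/(h + √(-3 + h)) = 2*h/(h + √(-3 + h)))
W*b(4) = 4*(2*4/(4 + √(-3 + 4))) = 4*(2*4/(4 + √1)) = 4*(2*4/(4 + 1)) = 4*(2*4/5) = 4*(2*4*(⅕)) = 4*(8/5) = 32/5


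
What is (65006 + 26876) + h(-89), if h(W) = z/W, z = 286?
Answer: 8177212/89 ≈ 91879.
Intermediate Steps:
h(W) = 286/W
(65006 + 26876) + h(-89) = (65006 + 26876) + 286/(-89) = 91882 + 286*(-1/89) = 91882 - 286/89 = 8177212/89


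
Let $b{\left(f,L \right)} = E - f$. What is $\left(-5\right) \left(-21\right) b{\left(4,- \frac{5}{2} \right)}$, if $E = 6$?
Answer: $210$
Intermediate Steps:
$b{\left(f,L \right)} = 6 - f$
$\left(-5\right) \left(-21\right) b{\left(4,- \frac{5}{2} \right)} = \left(-5\right) \left(-21\right) \left(6 - 4\right) = 105 \left(6 - 4\right) = 105 \cdot 2 = 210$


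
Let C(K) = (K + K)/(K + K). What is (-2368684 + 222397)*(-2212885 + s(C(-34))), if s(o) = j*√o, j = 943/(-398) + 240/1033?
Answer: 1952677189476828243/411134 ≈ 4.7495e+12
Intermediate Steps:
C(K) = 1 (C(K) = (2*K)/((2*K)) = (2*K)*(1/(2*K)) = 1)
j = -878599/411134 (j = 943*(-1/398) + 240*(1/1033) = -943/398 + 240/1033 = -878599/411134 ≈ -2.1370)
s(o) = -878599*√o/411134
(-2368684 + 222397)*(-2212885 + s(C(-34))) = (-2368684 + 222397)*(-2212885 - 878599*√1/411134) = -2146287*(-2212885 - 878599/411134*1) = -2146287*(-2212885 - 878599/411134) = -2146287*(-909793140189/411134) = 1952677189476828243/411134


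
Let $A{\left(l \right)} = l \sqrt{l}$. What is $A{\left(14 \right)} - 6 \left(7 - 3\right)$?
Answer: $-24 + 14 \sqrt{14} \approx 28.383$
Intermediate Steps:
$A{\left(l \right)} = l^{\frac{3}{2}}$
$A{\left(14 \right)} - 6 \left(7 - 3\right) = 14^{\frac{3}{2}} - 6 \left(7 - 3\right) = 14 \sqrt{14} - 24 = -24 + 14 \sqrt{14}$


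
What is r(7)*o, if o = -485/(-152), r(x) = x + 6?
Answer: 6305/152 ≈ 41.480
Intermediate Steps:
r(x) = 6 + x
o = 485/152 (o = -485*(-1/152) = 485/152 ≈ 3.1908)
r(7)*o = (6 + 7)*(485/152) = 13*(485/152) = 6305/152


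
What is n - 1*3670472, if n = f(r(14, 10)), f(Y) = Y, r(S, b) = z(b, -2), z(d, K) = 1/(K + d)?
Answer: -29363775/8 ≈ -3.6705e+6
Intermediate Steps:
r(S, b) = 1/(-2 + b)
n = 1/8 (n = 1/(-2 + 10) = 1/8 ≈ 0.12500)
n - 1*3670472 = 1/8 - 1*3670472 = 1/8 - 3670472 = -29363775/8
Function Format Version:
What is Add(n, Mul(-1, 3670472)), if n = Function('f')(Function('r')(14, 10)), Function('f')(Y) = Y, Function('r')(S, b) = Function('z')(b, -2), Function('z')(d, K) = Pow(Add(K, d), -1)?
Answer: Rational(-29363775, 8) ≈ -3.6705e+6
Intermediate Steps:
Function('r')(S, b) = Pow(Add(-2, b), -1)
n = Rational(1, 8) (n = Pow(Add(-2, 10), -1) = Pow(8, -1) = Rational(1, 8) ≈ 0.12500)
Add(n, Mul(-1, 3670472)) = Add(Rational(1, 8), Mul(-1, 3670472)) = Add(Rational(1, 8), -3670472) = Rational(-29363775, 8)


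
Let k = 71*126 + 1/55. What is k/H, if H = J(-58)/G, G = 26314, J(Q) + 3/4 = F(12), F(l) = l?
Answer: 51789214936/2475 ≈ 2.0925e+7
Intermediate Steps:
J(Q) = 45/4 (J(Q) = -¾ + 12 = 45/4)
k = 492031/55 (k = 8946 + 1/55 = 492031/55 ≈ 8946.0)
H = 45/105256 (H = (45/4)/26314 = (45/4)*(1/26314) = 45/105256 ≈ 0.00042753)
k/H = 492031/(55*(45/105256)) = (492031/55)*(105256/45) = 51789214936/2475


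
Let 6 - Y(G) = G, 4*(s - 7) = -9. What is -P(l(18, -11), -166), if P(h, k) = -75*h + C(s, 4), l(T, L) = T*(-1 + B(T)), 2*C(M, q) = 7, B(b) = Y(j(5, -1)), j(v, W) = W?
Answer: 16193/2 ≈ 8096.5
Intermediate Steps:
s = 19/4 (s = 7 + (¼)*(-9) = 7 - 9/4 = 19/4 ≈ 4.7500)
Y(G) = 6 - G
B(b) = 7 (B(b) = 6 - 1*(-1) = 6 + 1 = 7)
C(M, q) = 7/2 (C(M, q) = (½)*7 = 7/2)
l(T, L) = 6*T (l(T, L) = T*(-1 + 7) = T*6 = 6*T)
P(h, k) = 7/2 - 75*h (P(h, k) = -75*h + 7/2 = 7/2 - 75*h)
-P(l(18, -11), -166) = -(7/2 - 450*18) = -(7/2 - 75*108) = -(7/2 - 8100) = -1*(-16193/2) = 16193/2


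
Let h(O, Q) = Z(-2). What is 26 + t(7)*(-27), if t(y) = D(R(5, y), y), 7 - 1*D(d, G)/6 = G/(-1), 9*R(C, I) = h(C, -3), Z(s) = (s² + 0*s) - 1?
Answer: -2242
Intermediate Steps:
Z(s) = -1 + s² (Z(s) = (s² + 0) - 1 = s² - 1 = -1 + s²)
h(O, Q) = 3 (h(O, Q) = -1 + (-2)² = -1 + 4 = 3)
R(C, I) = ⅓ (R(C, I) = (⅑)*3 = ⅓)
D(d, G) = 42 + 6*G (D(d, G) = 42 - 6*G/(-1) = 42 - 6*G*(-1) = 42 - (-6)*G = 42 + 6*G)
t(y) = 42 + 6*y
26 + t(7)*(-27) = 26 + (42 + 6*7)*(-27) = 26 + (42 + 42)*(-27) = 26 + 84*(-27) = 26 - 2268 = -2242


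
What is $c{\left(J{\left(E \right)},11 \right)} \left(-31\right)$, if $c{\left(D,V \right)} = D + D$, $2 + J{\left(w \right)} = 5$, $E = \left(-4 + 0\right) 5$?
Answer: $-186$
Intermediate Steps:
$E = -20$ ($E = \left(-4\right) 5 = -20$)
$J{\left(w \right)} = 3$ ($J{\left(w \right)} = -2 + 5 = 3$)
$c{\left(D,V \right)} = 2 D$
$c{\left(J{\left(E \right)},11 \right)} \left(-31\right) = 2 \cdot 3 \left(-31\right) = 6 \left(-31\right) = -186$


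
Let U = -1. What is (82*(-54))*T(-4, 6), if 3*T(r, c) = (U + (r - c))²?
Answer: -178596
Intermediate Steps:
T(r, c) = (-1 + r - c)²/3 (T(r, c) = (-1 + (r - c))²/3 = (-1 + r - c)²/3)
(82*(-54))*T(-4, 6) = (82*(-54))*((1 + 6 - 1*(-4))²/3) = -1476*(1 + 6 + 4)² = -1476*11² = -1476*121 = -4428*121/3 = -178596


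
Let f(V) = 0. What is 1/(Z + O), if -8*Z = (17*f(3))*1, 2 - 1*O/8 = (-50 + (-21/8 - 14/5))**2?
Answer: -200/4911889 ≈ -4.0718e-5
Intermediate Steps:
O = -4911889/200 (O = 16 - 8*(-50 + (-21/8 - 14/5))**2 = 16 - 8*(-50 - 217/40)**2 = 16 - 8*(-2217/40)**2 = 16 - 8*4915089/1600 = 16 - 4915089/200 = -4911889/200 ≈ -24559.)
Z = 0 (Z = -17*0/8 = -0 = -1/8*0 = 0)
1/(Z + O) = 1/(0 - 4911889/200) = 1/(-4911889/200) = -200/4911889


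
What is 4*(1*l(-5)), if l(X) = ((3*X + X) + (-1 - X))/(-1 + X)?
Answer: 32/3 ≈ 10.667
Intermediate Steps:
l(X) = (-1 + 3*X)/(-1 + X) (l(X) = (4*X + (-1 - X))/(-1 + X) = (-1 + 3*X)/(-1 + X))
4*(1*l(-5)) = 4*(1*((-1 + 3*(-5))/(-1 - 5))) = 4*(1*((-1 - 15)/(-6))) = 4*(1*(-1/6*(-16))) = 4*(1*(8/3)) = 4*(8/3) = 32/3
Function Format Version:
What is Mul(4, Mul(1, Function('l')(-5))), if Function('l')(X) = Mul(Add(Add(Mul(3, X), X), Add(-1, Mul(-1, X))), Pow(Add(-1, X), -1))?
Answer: Rational(32, 3) ≈ 10.667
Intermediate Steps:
Function('l')(X) = Mul(Pow(Add(-1, X), -1), Add(-1, Mul(3, X))) (Function('l')(X) = Mul(Add(Mul(4, X), Add(-1, Mul(-1, X))), Pow(Add(-1, X), -1)) = Mul(Add(-1, Mul(3, X)), Pow(Add(-1, X), -1)) = Mul(Pow(Add(-1, X), -1), Add(-1, Mul(3, X))))
Mul(4, Mul(1, Function('l')(-5))) = Mul(4, Mul(1, Mul(Pow(Add(-1, -5), -1), Add(-1, Mul(3, -5))))) = Mul(4, Mul(1, Mul(Pow(-6, -1), Add(-1, -15)))) = Mul(4, Mul(1, Mul(Rational(-1, 6), -16))) = Mul(4, Mul(1, Rational(8, 3))) = Mul(4, Rational(8, 3)) = Rational(32, 3)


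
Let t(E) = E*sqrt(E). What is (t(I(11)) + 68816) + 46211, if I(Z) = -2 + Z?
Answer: 115054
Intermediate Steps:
t(E) = E**(3/2)
(t(I(11)) + 68816) + 46211 = ((-2 + 11)**(3/2) + 68816) + 46211 = (9**(3/2) + 68816) + 46211 = (27 + 68816) + 46211 = 68843 + 46211 = 115054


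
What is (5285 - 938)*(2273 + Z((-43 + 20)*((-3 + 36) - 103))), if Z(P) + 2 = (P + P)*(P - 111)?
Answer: 20991884697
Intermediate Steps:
Z(P) = -2 + 2*P*(-111 + P) (Z(P) = -2 + (P + P)*(P - 111) = -2 + (2*P)*(-111 + P) = -2 + 2*P*(-111 + P))
(5285 - 938)*(2273 + Z((-43 + 20)*((-3 + 36) - 103))) = (5285 - 938)*(2273 + (-2 - 222*(-43 + 20)*((-3 + 36) - 103) + 2*((-43 + 20)*((-3 + 36) - 103))²)) = 4347*(2273 + (-2 - (-5106)*(33 - 103) + 2*(-23*(33 - 103))²)) = 4347*(2273 + (-2 - (-5106)*(-70) + 2*(-23*(-70))²)) = 4347*(2273 + (-2 - 222*1610 + 2*1610²)) = 4347*(2273 + (-2 - 357420 + 2*2592100)) = 4347*(2273 + (-2 - 357420 + 5184200)) = 4347*(2273 + 4826778) = 4347*4829051 = 20991884697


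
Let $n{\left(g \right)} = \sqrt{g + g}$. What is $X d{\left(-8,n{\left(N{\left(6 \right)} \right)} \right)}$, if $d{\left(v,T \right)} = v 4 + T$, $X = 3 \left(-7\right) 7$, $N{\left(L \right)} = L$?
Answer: $4704 - 294 \sqrt{3} \approx 4194.8$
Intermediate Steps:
$n{\left(g \right)} = \sqrt{2} \sqrt{g}$ ($n{\left(g \right)} = \sqrt{2 g} = \sqrt{2} \sqrt{g}$)
$X = -147$ ($X = \left(-21\right) 7 = -147$)
$d{\left(v,T \right)} = T + 4 v$ ($d{\left(v,T \right)} = 4 v + T = T + 4 v$)
$X d{\left(-8,n{\left(N{\left(6 \right)} \right)} \right)} = - 147 \left(\sqrt{2} \sqrt{6} + 4 \left(-8\right)\right) = - 147 \left(2 \sqrt{3} - 32\right) = - 147 \left(-32 + 2 \sqrt{3}\right) = 4704 - 294 \sqrt{3}$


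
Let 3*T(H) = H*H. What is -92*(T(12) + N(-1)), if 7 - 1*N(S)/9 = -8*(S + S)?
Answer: 3036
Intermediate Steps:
T(H) = H**2/3 (T(H) = (H*H)/3 = H**2/3)
N(S) = 63 + 144*S (N(S) = 63 - (-72)*(S + S) = 63 - (-72)*2*S = 63 - (-144)*S = 63 + 144*S)
-92*(T(12) + N(-1)) = -92*((1/3)*12**2 + (63 + 144*(-1))) = -92*((1/3)*144 + (63 - 144)) = -92*(48 - 81) = -92*(-33) = 3036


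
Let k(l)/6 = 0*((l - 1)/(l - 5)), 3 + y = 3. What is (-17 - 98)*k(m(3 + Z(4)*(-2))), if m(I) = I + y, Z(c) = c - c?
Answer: 0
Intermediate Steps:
Z(c) = 0
y = 0 (y = -3 + 3 = 0)
m(I) = I (m(I) = I + 0 = I)
k(l) = 0 (k(l) = 6*(0*((l - 1)/(l - 5))) = 6*(0*((-1 + l)/(-5 + l))) = 6*0 = 0)
(-17 - 98)*k(m(3 + Z(4)*(-2))) = (-17 - 98)*0 = -115*0 = 0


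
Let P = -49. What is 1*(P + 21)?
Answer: -28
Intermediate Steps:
1*(P + 21) = 1*(-49 + 21) = 1*(-28) = -28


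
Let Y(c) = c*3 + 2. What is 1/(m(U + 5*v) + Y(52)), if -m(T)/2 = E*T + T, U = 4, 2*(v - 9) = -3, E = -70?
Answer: 1/5885 ≈ 0.00016992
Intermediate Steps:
v = 15/2 (v = 9 + (1/2)*(-3) = 9 - 3/2 = 15/2 ≈ 7.5000)
Y(c) = 2 + 3*c (Y(c) = 3*c + 2 = 2 + 3*c)
m(T) = 138*T (m(T) = -2*(-70*T + T) = -(-138)*T = 138*T)
1/(m(U + 5*v) + Y(52)) = 1/(138*(4 + 5*(15/2)) + (2 + 3*52)) = 1/(138*(4 + 75/2) + (2 + 156)) = 1/(138*(83/2) + 158) = 1/(5727 + 158) = 1/5885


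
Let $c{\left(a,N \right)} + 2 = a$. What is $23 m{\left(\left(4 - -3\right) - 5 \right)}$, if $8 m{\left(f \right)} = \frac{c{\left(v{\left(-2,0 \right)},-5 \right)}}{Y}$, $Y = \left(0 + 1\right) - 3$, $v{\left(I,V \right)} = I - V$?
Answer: $\frac{23}{4} \approx 5.75$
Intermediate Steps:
$c{\left(a,N \right)} = -2 + a$
$Y = -2$ ($Y = 1 - 3 = -2$)
$m{\left(f \right)} = \frac{1}{4}$ ($m{\left(f \right)} = \frac{\left(-2 - 2\right) \frac{1}{-2}}{8} = \frac{\left(-2 + \left(-2 + 0\right)\right) \left(- \frac{1}{2}\right)}{8} = \frac{\left(-2 - 2\right) \left(- \frac{1}{2}\right)}{8} = \frac{\left(-4\right) \left(- \frac{1}{2}\right)}{8} = \frac{1}{8} \cdot 2 = \frac{1}{4}$)
$23 m{\left(\left(4 - -3\right) - 5 \right)} = 23 \cdot \frac{1}{4} = \frac{23}{4}$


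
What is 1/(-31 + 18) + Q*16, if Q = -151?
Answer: -31409/13 ≈ -2416.1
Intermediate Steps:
1/(-31 + 18) + Q*16 = 1/(-31 + 18) - 151*16 = 1/(-13) - 2416 = -1/13 - 2416 = -31409/13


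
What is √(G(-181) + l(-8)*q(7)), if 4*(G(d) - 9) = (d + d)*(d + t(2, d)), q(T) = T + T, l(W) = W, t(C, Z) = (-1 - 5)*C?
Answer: 11*√574/2 ≈ 131.77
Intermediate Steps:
t(C, Z) = -6*C
q(T) = 2*T
G(d) = 9 + d*(-12 + d)/2 (G(d) = 9 + ((d + d)*(d - 6*2))/4 = 9 + ((2*d)*(d - 12))/4 = 9 + ((2*d)*(-12 + d))/4 = 9 + (2*d*(-12 + d))/4 = 9 + d*(-12 + d)/2)
√(G(-181) + l(-8)*q(7)) = √((9 + (½)*(-181)² - 6*(-181)) - 16*7) = √((9 + (½)*32761 + 1086) - 8*14) = √((9 + 32761/2 + 1086) - 112) = √(34951/2 - 112) = √(34727/2) = 11*√574/2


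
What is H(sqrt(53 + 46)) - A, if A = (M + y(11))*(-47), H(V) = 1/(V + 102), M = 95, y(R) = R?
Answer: 17113204/3435 - sqrt(11)/3435 ≈ 4982.0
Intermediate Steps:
H(V) = 1/(102 + V)
A = -4982 (A = (95 + 11)*(-47) = 106*(-47) = -4982)
H(sqrt(53 + 46)) - A = 1/(102 + sqrt(53 + 46)) - 1*(-4982) = 1/(102 + sqrt(99)) + 4982 = 1/(102 + 3*sqrt(11)) + 4982 = 4982 + 1/(102 + 3*sqrt(11))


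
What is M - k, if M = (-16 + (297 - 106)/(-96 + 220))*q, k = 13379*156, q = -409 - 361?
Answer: -128711383/62 ≈ -2.0760e+6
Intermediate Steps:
q = -770
k = 2087124
M = 690305/62 (M = (-16 + (297 - 106)/(-96 + 220))*(-770) = (-16 + 191/124)*(-770) = -1793/124*(-770) = 690305/62 ≈ 11134.)
M - k = 690305/62 - 1*2087124 = 690305/62 - 2087124 = -128711383/62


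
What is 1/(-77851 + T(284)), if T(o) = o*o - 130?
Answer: 1/2675 ≈ 0.00037383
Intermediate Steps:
T(o) = -130 + o**2 (T(o) = o**2 - 130 = -130 + o**2)
1/(-77851 + T(284)) = 1/(-77851 + (-130 + 284**2)) = 1/(-77851 + (-130 + 80656)) = 1/(-77851 + 80526) = 1/2675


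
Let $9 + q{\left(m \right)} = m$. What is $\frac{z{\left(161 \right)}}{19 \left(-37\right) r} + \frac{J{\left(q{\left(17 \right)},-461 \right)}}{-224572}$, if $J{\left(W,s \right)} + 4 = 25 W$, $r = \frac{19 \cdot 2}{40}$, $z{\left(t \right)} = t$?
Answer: $- \frac{181434953}{749902051} \approx -0.24194$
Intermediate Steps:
$q{\left(m \right)} = -9 + m$
$r = \frac{19}{20}$ ($r = 38 \cdot \frac{1}{40} = \frac{19}{20} \approx 0.95$)
$J{\left(W,s \right)} = -4 + 25 W$
$\frac{z{\left(161 \right)}}{19 \left(-37\right) r} + \frac{J{\left(q{\left(17 \right)},-461 \right)}}{-224572} = \frac{161}{19 \left(-37\right) \frac{19}{20}} + \frac{-4 + 25 \left(-9 + 17\right)}{-224572} = \frac{161}{\left(-703\right) \frac{19}{20}} + \left(-4 + 25 \cdot 8\right) \left(- \frac{1}{224572}\right) = \frac{161}{- \frac{13357}{20}} + \left(-4 + 200\right) \left(- \frac{1}{224572}\right) = 161 \left(- \frac{20}{13357}\right) + 196 \left(- \frac{1}{224572}\right) = - \frac{3220}{13357} - \frac{49}{56143} = - \frac{181434953}{749902051}$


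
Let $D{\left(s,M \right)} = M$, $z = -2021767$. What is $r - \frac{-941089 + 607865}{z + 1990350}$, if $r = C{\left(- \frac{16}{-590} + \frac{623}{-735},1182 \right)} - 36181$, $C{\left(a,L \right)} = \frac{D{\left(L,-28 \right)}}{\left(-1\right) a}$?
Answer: $- \frac{5784981729003}{159692611} \approx -36226.0$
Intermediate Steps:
$C{\left(a,L \right)} = \frac{28}{a}$ ($C{\left(a,L \right)} = - \frac{28}{\left(-1\right) a} = - 28 \left(- \frac{1}{a}\right) = \frac{28}{a}$)
$r = - \frac{184081483}{5083}$ ($r = \frac{28}{- \frac{16}{-590} + \frac{623}{-735}} - 36181 = \frac{28}{\left(-16\right) \left(- \frac{1}{590}\right) + 623 \left(- \frac{1}{735}\right)} - 36181 = \frac{28}{\frac{8}{295} - \frac{89}{105}} - 36181 = \frac{28}{- \frac{5083}{6195}} - 36181 = 28 \left(- \frac{6195}{5083}\right) - 36181 = - \frac{173460}{5083} - 36181 = - \frac{184081483}{5083} \approx -36215.0$)
$r - \frac{-941089 + 607865}{z + 1990350} = - \frac{184081483}{5083} - \frac{-941089 + 607865}{-2021767 + 1990350} = - \frac{184081483}{5083} - - \frac{333224}{-31417} = - \frac{184081483}{5083} - \left(-333224\right) \left(- \frac{1}{31417}\right) = - \frac{184081483}{5083} - \frac{333224}{31417} = - \frac{5784981729003}{159692611}$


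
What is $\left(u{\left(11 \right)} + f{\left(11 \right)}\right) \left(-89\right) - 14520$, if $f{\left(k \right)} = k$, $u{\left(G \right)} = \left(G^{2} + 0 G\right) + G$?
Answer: $-27247$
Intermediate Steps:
$u{\left(G \right)} = G + G^{2}$ ($u{\left(G \right)} = \left(G^{2} + 0\right) + G = G^{2} + G = G + G^{2}$)
$\left(u{\left(11 \right)} + f{\left(11 \right)}\right) \left(-89\right) - 14520 = \left(11 \left(1 + 11\right) + 11\right) \left(-89\right) - 14520 = \left(11 \cdot 12 + 11\right) \left(-89\right) - 14520 = \left(132 + 11\right) \left(-89\right) - 14520 = 143 \left(-89\right) - 14520 = -12727 - 14520 = -27247$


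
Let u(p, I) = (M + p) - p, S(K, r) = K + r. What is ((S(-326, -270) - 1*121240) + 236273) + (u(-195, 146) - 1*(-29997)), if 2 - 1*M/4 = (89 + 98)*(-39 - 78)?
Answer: 231958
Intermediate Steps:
M = 87524 (M = 8 - 4*(89 + 98)*(-39 - 78) = 8 - 748*(-117) = 8 - 4*(-21879) = 8 + 87516 = 87524)
u(p, I) = 87524 (u(p, I) = (87524 + p) - p = 87524)
((S(-326, -270) - 1*121240) + 236273) + (u(-195, 146) - 1*(-29997)) = (((-326 - 270) - 1*121240) + 236273) + (87524 - 1*(-29997)) = ((-596 - 121240) + 236273) + (87524 + 29997) = (-121836 + 236273) + 117521 = 114437 + 117521 = 231958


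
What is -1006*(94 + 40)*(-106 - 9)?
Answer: 15502460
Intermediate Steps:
-1006*(94 + 40)*(-106 - 9) = -134804*(-115) = -1006*(-15410) = 15502460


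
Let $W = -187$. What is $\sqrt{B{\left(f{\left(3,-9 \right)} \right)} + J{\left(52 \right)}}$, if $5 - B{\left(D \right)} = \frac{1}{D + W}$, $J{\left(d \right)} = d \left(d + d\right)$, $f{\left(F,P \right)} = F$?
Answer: $\frac{\sqrt{45815678}}{92} \approx 73.573$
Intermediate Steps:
$J{\left(d \right)} = 2 d^{2}$ ($J{\left(d \right)} = d 2 d = 2 d^{2}$)
$B{\left(D \right)} = 5 - \frac{1}{-187 + D}$ ($B{\left(D \right)} = 5 - \frac{1}{D - 187} = 5 - \frac{1}{-187 + D}$)
$\sqrt{B{\left(f{\left(3,-9 \right)} \right)} + J{\left(52 \right)}} = \sqrt{\frac{-936 + 5 \cdot 3}{-187 + 3} + 2 \cdot 52^{2}} = \sqrt{\frac{-936 + 15}{-184} + 2 \cdot 2704} = \sqrt{\left(- \frac{1}{184}\right) \left(-921\right) + 5408} = \sqrt{\frac{921}{184} + 5408} = \sqrt{\frac{995993}{184}} = \frac{\sqrt{45815678}}{92}$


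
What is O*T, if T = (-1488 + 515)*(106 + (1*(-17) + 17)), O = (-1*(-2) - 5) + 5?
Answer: -206276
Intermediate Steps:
O = 2 (O = (2 - 5) + 5 = -3 + 5 = 2)
T = -103138 (T = -973*(106 + (-17 + 17)) = -973*(106 + 0) = -973*106 = -103138)
O*T = 2*(-103138) = -206276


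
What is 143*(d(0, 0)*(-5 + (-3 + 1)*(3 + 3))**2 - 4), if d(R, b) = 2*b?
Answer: -572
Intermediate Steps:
143*(d(0, 0)*(-5 + (-3 + 1)*(3 + 3))**2 - 4) = 143*((2*0)*(-5 + (-3 + 1)*(3 + 3))**2 - 4) = 143*(0*(-5 - 2*6)**2 - 4) = 143*(0*(-5 - 12)**2 - 4) = 143*(0*(-17)**2 - 4) = 143*(0*289 - 4) = 143*(0 - 4) = 143*(-4) = -572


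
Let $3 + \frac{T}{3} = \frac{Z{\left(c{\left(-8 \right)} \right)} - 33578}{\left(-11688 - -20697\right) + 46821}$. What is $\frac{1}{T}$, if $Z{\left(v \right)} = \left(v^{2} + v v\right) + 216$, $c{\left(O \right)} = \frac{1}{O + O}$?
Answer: $- \frac{476416}{5141811} \approx -0.092655$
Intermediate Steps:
$c{\left(O \right)} = \frac{1}{2 O}$
$Z{\left(v \right)} = 216 + 2 v^{2}$ ($Z{\left(v \right)} = \left(v^{2} + v^{2}\right) + 216 = 2 v^{2} + 216 = 216 + 2 v^{2}$)
$T = - \frac{5141811}{476416}$ ($T = -9 + 3 \frac{\left(216 + 2 \left(\frac{1}{2 \left(-8\right)}\right)^{2}\right) - 33578}{\left(-11688 - -20697\right) + 46821} = -9 + 3 \frac{\left(216 + 2 \left(\frac{1}{2} \left(- \frac{1}{8}\right)\right)^{2}\right) - 33578}{\left(-11688 + 20697\right) + 46821} = -9 + 3 \frac{\left(216 + 2 \left(- \frac{1}{16}\right)^{2}\right) - 33578}{9009 + 46821} = -9 + 3 \frac{\left(216 + 2 \cdot \frac{1}{256}\right) - 33578}{55830} = -9 + 3 \left(\left(216 + \frac{1}{128}\right) - 33578\right) \frac{1}{55830} = -9 + 3 \left(\frac{27649}{128} - 33578\right) \frac{1}{55830} = -9 + 3 \left(\left(- \frac{4270335}{128}\right) \frac{1}{55830}\right) = -9 + 3 \left(- \frac{284689}{476416}\right) = -9 - \frac{854067}{476416} = - \frac{5141811}{476416} \approx -10.793$)
$\frac{1}{T} = \frac{1}{- \frac{5141811}{476416}} = - \frac{476416}{5141811}$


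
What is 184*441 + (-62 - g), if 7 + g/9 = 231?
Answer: 79066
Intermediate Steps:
g = 2016 (g = -63 + 9*231 = -63 + 2079 = 2016)
184*441 + (-62 - g) = 184*441 + (-62 - 1*2016) = 81144 + (-62 - 2016) = 81144 - 2078 = 79066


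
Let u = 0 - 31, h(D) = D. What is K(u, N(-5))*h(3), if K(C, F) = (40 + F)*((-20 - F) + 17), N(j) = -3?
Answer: 0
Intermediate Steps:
u = -31
K(C, F) = (-3 - F)*(40 + F) (K(C, F) = (40 + F)*(-3 - F) = (-3 - F)*(40 + F))
K(u, N(-5))*h(3) = (-120 - 1*(-3)**2 - 43*(-3))*3 = (-120 - 1*9 + 129)*3 = (-120 - 9 + 129)*3 = 0*3 = 0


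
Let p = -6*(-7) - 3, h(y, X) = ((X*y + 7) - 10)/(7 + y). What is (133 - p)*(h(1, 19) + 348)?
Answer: 32900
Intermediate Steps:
h(y, X) = (-3 + X*y)/(7 + y) (h(y, X) = ((7 + X*y) - 10)/(7 + y) = (-3 + X*y)/(7 + y))
p = 39 (p = 42 - 3 = 39)
(133 - p)*(h(1, 19) + 348) = (133 - 1*39)*((-3 + 19*1)/(7 + 1) + 348) = (133 - 39)*((-3 + 19)/8 + 348) = 94*((⅛)*16 + 348) = 94*(2 + 348) = 94*350 = 32900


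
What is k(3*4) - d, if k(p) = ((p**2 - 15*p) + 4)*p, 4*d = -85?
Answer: -1451/4 ≈ -362.75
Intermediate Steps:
d = -85/4 (d = (1/4)*(-85) = -85/4 ≈ -21.250)
k(p) = p*(4 + p**2 - 15*p) (k(p) = (4 + p**2 - 15*p)*p = p*(4 + p**2 - 15*p))
k(3*4) - d = (3*4)*(4 + (3*4)**2 - 45*4) - 1*(-85/4) = 12*(4 + 12**2 - 15*12) + 85/4 = 12*(4 + 144 - 180) + 85/4 = 12*(-32) + 85/4 = -384 + 85/4 = -1451/4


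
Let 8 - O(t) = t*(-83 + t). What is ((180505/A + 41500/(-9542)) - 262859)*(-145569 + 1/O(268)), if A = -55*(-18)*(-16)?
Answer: 28671392961562810097387/749257382016 ≈ 3.8266e+10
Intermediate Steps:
A = -15840 (A = 990*(-16) = -15840)
O(t) = 8 - t*(-83 + t)
((180505/A + 41500/(-9542)) - 262859)*(-145569 + 1/O(268)) = ((180505/(-15840) + 41500/(-9542)) - 262859)*(-145569 + 1/(8 - 1*268² + 83*268)) = ((180505*(-1/15840) + 41500*(-1/9542)) - 262859)*(-145569 + 1/(8 - 1*71824 + 22244)) = ((-36101/3168 - 20750/4771) - 262859)*(-145569 + 1/(8 - 71824 + 22244)) = (-237973871/15114528 - 262859)*(-145569 + 1/(-49572)) = -3973227689423*(-145569 - 1/49572)/15114528 = -3973227689423/15114528*(-7216146469/49572) = 28671392961562810097387/749257382016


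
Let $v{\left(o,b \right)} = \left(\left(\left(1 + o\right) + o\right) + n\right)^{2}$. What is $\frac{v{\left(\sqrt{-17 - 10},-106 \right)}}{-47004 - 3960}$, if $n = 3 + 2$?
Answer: $\frac{6}{4247} - \frac{6 i \sqrt{3}}{4247} \approx 0.0014128 - 0.002447 i$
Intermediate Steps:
$n = 5$
$v{\left(o,b \right)} = \left(6 + 2 o\right)^{2}$ ($v{\left(o,b \right)} = \left(\left(\left(1 + o\right) + o\right) + 5\right)^{2} = \left(\left(1 + 2 o\right) + 5\right)^{2} = \left(6 + 2 o\right)^{2}$)
$\frac{v{\left(\sqrt{-17 - 10},-106 \right)}}{-47004 - 3960} = \frac{4 \left(3 + \sqrt{-17 - 10}\right)^{2}}{-47004 - 3960} = \frac{4 \left(3 + \sqrt{-27}\right)^{2}}{-47004 - 3960} = \frac{4 \left(3 + 3 i \sqrt{3}\right)^{2}}{-50964} = 4 \left(3 + 3 i \sqrt{3}\right)^{2} \left(- \frac{1}{50964}\right) = - \frac{\left(3 + 3 i \sqrt{3}\right)^{2}}{12741}$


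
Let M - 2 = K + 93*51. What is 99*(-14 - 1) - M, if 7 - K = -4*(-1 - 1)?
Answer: -6229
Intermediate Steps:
K = -1 (K = 7 - (-4)*(-1 - 1) = 7 - (-4)*(-2) = 7 - 1*8 = 7 - 8 = -1)
M = 4744 (M = 2 + (-1 + 93*51) = 2 + (-1 + 4743) = 2 + 4742 = 4744)
99*(-14 - 1) - M = 99*(-14 - 1) - 1*4744 = 99*(-15) - 4744 = -1485 - 4744 = -6229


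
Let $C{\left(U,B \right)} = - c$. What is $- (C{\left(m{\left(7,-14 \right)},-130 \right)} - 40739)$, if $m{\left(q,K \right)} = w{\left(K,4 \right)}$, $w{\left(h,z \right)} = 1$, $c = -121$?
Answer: $40618$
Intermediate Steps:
$m{\left(q,K \right)} = 1$
$C{\left(U,B \right)} = 121$ ($C{\left(U,B \right)} = \left(-1\right) \left(-121\right) = 121$)
$- (C{\left(m{\left(7,-14 \right)},-130 \right)} - 40739) = - (121 - 40739) = \left(-1\right) \left(-40618\right) = 40618$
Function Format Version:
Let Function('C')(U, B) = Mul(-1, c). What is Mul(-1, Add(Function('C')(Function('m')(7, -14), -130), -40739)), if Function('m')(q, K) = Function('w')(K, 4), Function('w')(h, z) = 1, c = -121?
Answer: 40618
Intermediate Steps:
Function('m')(q, K) = 1
Function('C')(U, B) = 121 (Function('C')(U, B) = Mul(-1, -121) = 121)
Mul(-1, Add(Function('C')(Function('m')(7, -14), -130), -40739)) = Mul(-1, Add(121, -40739)) = Mul(-1, -40618) = 40618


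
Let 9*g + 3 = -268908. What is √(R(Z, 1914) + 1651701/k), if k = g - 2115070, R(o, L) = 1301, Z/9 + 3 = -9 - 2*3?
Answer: 2*√166169613005157/714983 ≈ 36.059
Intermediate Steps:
g = -29879 (g = -⅓ + (⅑)*(-268908) = -⅓ - 89636/3 = -29879)
Z = -162 (Z = -27 + 9*(-9 - 2*3) = -27 + 9*(-9 - 6) = -27 + 9*(-15) = -27 - 135 = -162)
k = -2144949 (k = -29879 - 2115070 = -2144949)
√(R(Z, 1914) + 1651701/k) = √(1301 + 1651701/(-2144949)) = √(1301 + 1651701*(-1/2144949)) = √(1301 - 550567/714983) = √(929642316/714983) = 2*√166169613005157/714983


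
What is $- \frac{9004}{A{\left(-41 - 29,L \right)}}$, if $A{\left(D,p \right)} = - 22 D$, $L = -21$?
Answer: $- \frac{2251}{385} \approx -5.8468$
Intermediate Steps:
$- \frac{9004}{A{\left(-41 - 29,L \right)}} = - \frac{9004}{\left(-22\right) \left(-41 - 29\right)} = - \frac{9004}{\left(-22\right) \left(-70\right)} = - \frac{9004}{1540} = \left(-9004\right) \frac{1}{1540} = - \frac{2251}{385}$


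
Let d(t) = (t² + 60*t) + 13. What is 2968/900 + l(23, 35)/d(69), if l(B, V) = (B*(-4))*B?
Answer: 3069044/1002825 ≈ 3.0604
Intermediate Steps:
l(B, V) = -4*B² (l(B, V) = (-4*B)*B = -4*B²)
d(t) = 13 + t² + 60*t
2968/900 + l(23, 35)/d(69) = 2968/900 + (-4*23²)/(13 + 69² + 60*69) = 2968*(1/900) + (-4*529)/(13 + 4761 + 4140) = 742/225 - 2116/8914 = 742/225 - 2116*1/8914 = 742/225 - 1058/4457 = 3069044/1002825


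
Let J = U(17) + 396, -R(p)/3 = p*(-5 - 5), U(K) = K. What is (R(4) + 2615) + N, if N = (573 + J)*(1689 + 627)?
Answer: 2286311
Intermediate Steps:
R(p) = 30*p (R(p) = -3*p*(-5 - 5) = -3*p*(-10) = -(-30)*p = 30*p)
J = 413 (J = 17 + 396 = 413)
N = 2283576 (N = (573 + 413)*(1689 + 627) = 986*2316 = 2283576)
(R(4) + 2615) + N = (30*4 + 2615) + 2283576 = (120 + 2615) + 2283576 = 2735 + 2283576 = 2286311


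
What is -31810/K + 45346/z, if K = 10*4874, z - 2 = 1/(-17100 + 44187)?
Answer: 5986499004473/264048950 ≈ 22672.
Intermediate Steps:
z = 54175/27087 (z = 2 + 1/(-17100 + 44187) = 2 + 1/27087 = 54175/27087 ≈ 2.0000)
K = 48740
-31810/K + 45346/z = -31810/48740 + 45346/(54175/27087) = -31810*1/48740 + 45346*(27087/54175) = -3181/4874 + 1228287102/54175 = 5986499004473/264048950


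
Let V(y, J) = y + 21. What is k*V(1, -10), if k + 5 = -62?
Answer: -1474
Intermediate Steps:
k = -67 (k = -5 - 62 = -67)
V(y, J) = 21 + y
k*V(1, -10) = -67*(21 + 1) = -67*22 = -1474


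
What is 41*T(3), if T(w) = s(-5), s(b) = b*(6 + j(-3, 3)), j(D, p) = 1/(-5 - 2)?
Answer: -8405/7 ≈ -1200.7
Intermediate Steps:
j(D, p) = -⅐ (j(D, p) = 1/(-7) = -⅐)
s(b) = 41*b/7 (s(b) = b*(6 - ⅐) = b*(41/7) = 41*b/7)
T(w) = -205/7 (T(w) = (41/7)*(-5) = -205/7)
41*T(3) = 41*(-205/7) = -8405/7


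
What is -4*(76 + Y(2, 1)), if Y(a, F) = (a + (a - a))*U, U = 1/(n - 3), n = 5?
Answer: -308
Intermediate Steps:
U = ½ (U = 1/(5 - 3) = 1/2 = ½ ≈ 0.50000)
Y(a, F) = a/2 (Y(a, F) = (a + (a - a))*(½) = (a + 0)*(½) = a*(½) = a/2)
-4*(76 + Y(2, 1)) = -4*(76 + (½)*2) = -4*(76 + 1) = -4*77 = -308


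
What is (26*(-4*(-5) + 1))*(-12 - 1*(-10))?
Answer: -1092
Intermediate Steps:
(26*(-4*(-5) + 1))*(-12 - 1*(-10)) = (26*(20 + 1))*(-12 + 10) = (26*21)*(-2) = 546*(-2) = -1092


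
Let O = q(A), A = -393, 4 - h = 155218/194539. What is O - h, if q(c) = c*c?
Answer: 30045731073/194539 ≈ 1.5445e+5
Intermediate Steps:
h = 622938/194539 (h = 4 - 155218/194539 = 622938/194539 ≈ 3.2021)
q(c) = c²
O = 154449 (O = (-393)² = 154449)
O - h = 154449 - 1*622938/194539 = 154449 - 622938/194539 = 30045731073/194539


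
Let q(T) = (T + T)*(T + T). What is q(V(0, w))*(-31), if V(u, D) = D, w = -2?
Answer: -496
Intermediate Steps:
q(T) = 4*T² (q(T) = (2*T)*(2*T) = 4*T²)
q(V(0, w))*(-31) = (4*(-2)²)*(-31) = (4*4)*(-31) = 16*(-31) = -496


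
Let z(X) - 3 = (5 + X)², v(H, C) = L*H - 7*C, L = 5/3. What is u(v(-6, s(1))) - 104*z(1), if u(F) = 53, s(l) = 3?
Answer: -4003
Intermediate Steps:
L = 5/3 (L = 5*(⅓) = 5/3 ≈ 1.6667)
v(H, C) = -7*C + 5*H/3 (v(H, C) = 5*H/3 - 7*C = -7*C + 5*H/3)
z(X) = 3 + (5 + X)²
u(v(-6, s(1))) - 104*z(1) = 53 - 104*(3 + (5 + 1)²) = 53 - 104*(3 + 6²) = 53 - 104*(3 + 36) = 53 - 104*39 = 53 - 1*4056 = 53 - 4056 = -4003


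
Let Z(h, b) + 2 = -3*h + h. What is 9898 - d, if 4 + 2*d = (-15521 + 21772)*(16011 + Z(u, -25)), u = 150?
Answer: -98177159/2 ≈ -4.9089e+7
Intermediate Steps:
Z(h, b) = -2 - 2*h (Z(h, b) = -2 + (-3*h + h) = -2 - 2*h)
d = 98196955/2 (d = -2 + ((-15521 + 21772)*(16011 + (-2 - 2*150)))/2 = -2 + (6251*(16011 + (-2 - 300)))/2 = -2 + (6251*(16011 - 302))/2 = -2 + (6251*15709)/2 = -2 + (½)*98196959 = -2 + 98196959/2 = 98196955/2 ≈ 4.9098e+7)
9898 - d = 9898 - 1*98196955/2 = 9898 - 98196955/2 = -98177159/2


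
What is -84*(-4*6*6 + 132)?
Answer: 1008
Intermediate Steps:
-84*(-4*6*6 + 132) = -84*(-24*6 + 132) = -84*(-144 + 132) = -84*(-12) = 1008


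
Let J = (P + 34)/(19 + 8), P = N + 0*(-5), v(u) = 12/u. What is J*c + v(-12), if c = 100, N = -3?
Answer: 3073/27 ≈ 113.81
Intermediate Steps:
P = -3 (P = -3 + 0*(-5) = -3 + 0 = -3)
J = 31/27 (J = (-3 + 34)/(19 + 8) = 31/27 ≈ 1.1481)
J*c + v(-12) = (31/27)*100 + 12/(-12) = 3100/27 + 12*(-1/12) = 3100/27 - 1 = 3073/27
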